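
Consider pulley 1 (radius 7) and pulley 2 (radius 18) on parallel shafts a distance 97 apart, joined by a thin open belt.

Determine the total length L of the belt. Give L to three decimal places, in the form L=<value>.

open belt: β = asin((r2−r1)/C) = asin(11/97) = 6.5115°
wrap1 = π − 2β = 166.9771°
wrap2 = π + 2β = 193.0229°
tangent length = C·cosβ = 96.3743
L = r1·wrap1 + r2·wrap2 + 2·C·cosβ = 7·2.9143 + 18·3.3689 + 2·96.3743 = 273.7886

L=273.789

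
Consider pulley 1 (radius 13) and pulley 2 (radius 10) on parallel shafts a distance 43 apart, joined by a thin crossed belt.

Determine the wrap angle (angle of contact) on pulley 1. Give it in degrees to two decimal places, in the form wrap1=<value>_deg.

wrap1=244.67_deg

crossed belt: β = asin((r1+r2)/C) = asin(23/43) = 32.3360°
wrap1 = wrap2 = π + 2β = 244.6721°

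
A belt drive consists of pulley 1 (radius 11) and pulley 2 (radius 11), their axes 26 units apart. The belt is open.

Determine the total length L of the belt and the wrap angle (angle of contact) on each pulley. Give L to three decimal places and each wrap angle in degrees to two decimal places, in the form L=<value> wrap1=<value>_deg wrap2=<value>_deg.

L=121.115 wrap1=180.00_deg wrap2=180.00_deg

open belt: β = asin((r2−r1)/C) = asin(0/26) = 0.0000°
wrap1 = π − 2β = 180.0000°
wrap2 = π + 2β = 180.0000°
tangent length = C·cosβ = 26.0000
L = r1·wrap1 + r2·wrap2 + 2·C·cosβ = 11·3.1416 + 11·3.1416 + 2·26.0000 = 121.1150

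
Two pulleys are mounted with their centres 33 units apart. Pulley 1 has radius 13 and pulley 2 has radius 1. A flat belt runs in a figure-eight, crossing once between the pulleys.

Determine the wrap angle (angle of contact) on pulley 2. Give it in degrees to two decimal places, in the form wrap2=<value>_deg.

crossed belt: β = asin((r1+r2)/C) = asin(14/33) = 25.1027°
wrap1 = wrap2 = π + 2β = 230.2054°

wrap2=230.21_deg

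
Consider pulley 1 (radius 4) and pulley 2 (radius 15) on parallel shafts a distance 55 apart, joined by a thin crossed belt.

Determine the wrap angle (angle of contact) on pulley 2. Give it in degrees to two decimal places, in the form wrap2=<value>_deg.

wrap2=220.42_deg

crossed belt: β = asin((r1+r2)/C) = asin(19/55) = 20.2095°
wrap1 = wrap2 = π + 2β = 220.4191°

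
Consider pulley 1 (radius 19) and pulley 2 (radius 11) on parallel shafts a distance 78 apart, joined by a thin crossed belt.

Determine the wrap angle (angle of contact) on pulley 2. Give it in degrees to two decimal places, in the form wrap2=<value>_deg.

wrap2=225.24_deg

crossed belt: β = asin((r1+r2)/C) = asin(30/78) = 22.6199°
wrap1 = wrap2 = π + 2β = 225.2397°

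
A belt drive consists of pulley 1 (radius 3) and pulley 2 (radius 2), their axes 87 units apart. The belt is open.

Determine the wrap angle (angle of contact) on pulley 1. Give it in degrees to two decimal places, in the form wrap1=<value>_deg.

open belt: β = asin((r2−r1)/C) = asin(-1/87) = -0.6586°
wrap1 = π − 2β = 181.3172°
wrap2 = π + 2β = 178.6828°

wrap1=181.32_deg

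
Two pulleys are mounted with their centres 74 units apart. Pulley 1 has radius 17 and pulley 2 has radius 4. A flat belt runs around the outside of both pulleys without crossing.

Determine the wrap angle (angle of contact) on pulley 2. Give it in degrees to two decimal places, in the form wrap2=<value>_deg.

wrap2=159.76_deg

open belt: β = asin((r2−r1)/C) = asin(-13/74) = -10.1180°
wrap1 = π − 2β = 200.2360°
wrap2 = π + 2β = 159.7640°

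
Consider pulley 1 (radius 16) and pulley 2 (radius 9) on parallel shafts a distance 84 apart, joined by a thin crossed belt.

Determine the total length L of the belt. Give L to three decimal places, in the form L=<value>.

L=254.037

crossed belt: β = asin((r1+r2)/C) = asin(25/84) = 17.3147°
wrap1 = wrap2 = π + 2β = 214.6293°
tangent length = C·cosβ = 80.1935
L = (r1+r2)·wrap + 2·C·cosβ = 25·3.7460 + 2·80.1935 = 254.0367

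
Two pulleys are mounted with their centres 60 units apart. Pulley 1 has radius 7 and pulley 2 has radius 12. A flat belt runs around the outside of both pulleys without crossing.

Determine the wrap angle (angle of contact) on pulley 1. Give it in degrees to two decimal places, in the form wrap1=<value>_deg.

open belt: β = asin((r2−r1)/C) = asin(5/60) = 4.7802°
wrap1 = π − 2β = 170.4396°
wrap2 = π + 2β = 189.5604°

wrap1=170.44_deg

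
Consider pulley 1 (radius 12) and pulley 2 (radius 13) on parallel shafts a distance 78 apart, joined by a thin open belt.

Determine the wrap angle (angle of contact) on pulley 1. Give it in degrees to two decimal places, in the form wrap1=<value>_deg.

wrap1=178.53_deg

open belt: β = asin((r2−r1)/C) = asin(1/78) = 0.7346°
wrap1 = π − 2β = 178.5308°
wrap2 = π + 2β = 181.4692°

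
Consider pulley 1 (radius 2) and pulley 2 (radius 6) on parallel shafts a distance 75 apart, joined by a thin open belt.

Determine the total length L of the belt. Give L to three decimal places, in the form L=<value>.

open belt: β = asin((r2−r1)/C) = asin(4/75) = 3.0572°
wrap1 = π − 2β = 173.8855°
wrap2 = π + 2β = 186.1145°
tangent length = C·cosβ = 74.8933
L = r1·wrap1 + r2·wrap2 + 2·C·cosβ = 2·3.0349 + 6·3.2483 + 2·74.8933 = 175.3461

L=175.346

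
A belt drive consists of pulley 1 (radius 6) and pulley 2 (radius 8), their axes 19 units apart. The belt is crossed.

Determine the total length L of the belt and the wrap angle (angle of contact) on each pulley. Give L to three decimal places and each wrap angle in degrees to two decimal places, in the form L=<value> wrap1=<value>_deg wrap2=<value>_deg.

crossed belt: β = asin((r1+r2)/C) = asin(14/19) = 47.4631°
wrap1 = wrap2 = π + 2β = 274.9262°
tangent length = C·cosβ = 12.8452
L = (r1+r2)·wrap + 2·C·cosβ = 14·4.7984 + 2·12.8452 = 92.8676

L=92.868 wrap1=274.93_deg wrap2=274.93_deg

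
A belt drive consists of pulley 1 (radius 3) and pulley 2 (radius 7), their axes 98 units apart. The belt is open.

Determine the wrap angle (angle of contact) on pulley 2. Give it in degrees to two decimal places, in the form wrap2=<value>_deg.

open belt: β = asin((r2−r1)/C) = asin(4/98) = 2.3393°
wrap1 = π − 2β = 175.3215°
wrap2 = π + 2β = 184.6785°

wrap2=184.68_deg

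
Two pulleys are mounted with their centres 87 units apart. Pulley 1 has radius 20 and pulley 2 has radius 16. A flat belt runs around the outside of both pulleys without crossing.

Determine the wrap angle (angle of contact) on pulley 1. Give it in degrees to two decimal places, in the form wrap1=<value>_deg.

open belt: β = asin((r2−r1)/C) = asin(-4/87) = -2.6352°
wrap1 = π − 2β = 185.2704°
wrap2 = π + 2β = 174.7296°

wrap1=185.27_deg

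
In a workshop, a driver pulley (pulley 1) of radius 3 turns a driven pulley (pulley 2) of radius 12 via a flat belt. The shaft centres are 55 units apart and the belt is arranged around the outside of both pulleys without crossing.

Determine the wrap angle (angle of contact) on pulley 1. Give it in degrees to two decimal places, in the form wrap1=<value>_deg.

wrap1=161.16_deg

open belt: β = asin((r2−r1)/C) = asin(9/55) = 9.4180°
wrap1 = π − 2β = 161.1639°
wrap2 = π + 2β = 198.8361°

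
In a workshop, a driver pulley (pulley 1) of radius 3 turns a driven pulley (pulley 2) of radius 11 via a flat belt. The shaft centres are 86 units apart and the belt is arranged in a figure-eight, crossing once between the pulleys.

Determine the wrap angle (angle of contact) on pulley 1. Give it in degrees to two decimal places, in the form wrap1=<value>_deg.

wrap1=198.74_deg

crossed belt: β = asin((r1+r2)/C) = asin(14/86) = 9.3689°
wrap1 = wrap2 = π + 2β = 198.7378°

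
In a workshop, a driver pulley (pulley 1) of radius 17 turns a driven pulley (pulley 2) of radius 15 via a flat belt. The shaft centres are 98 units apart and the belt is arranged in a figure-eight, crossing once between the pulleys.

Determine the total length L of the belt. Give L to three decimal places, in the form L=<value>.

L=307.076

crossed belt: β = asin((r1+r2)/C) = asin(32/98) = 19.0583°
wrap1 = wrap2 = π + 2β = 218.1167°
tangent length = C·cosβ = 92.6283
L = (r1+r2)·wrap + 2·C·cosβ = 32·3.8069 + 2·92.6283 = 307.0759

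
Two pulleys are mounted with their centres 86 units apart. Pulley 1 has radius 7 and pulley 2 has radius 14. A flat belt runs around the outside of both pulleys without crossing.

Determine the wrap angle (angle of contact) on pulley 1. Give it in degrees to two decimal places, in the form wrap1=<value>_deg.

open belt: β = asin((r2−r1)/C) = asin(7/86) = 4.6688°
wrap1 = π − 2β = 170.6625°
wrap2 = π + 2β = 189.3375°

wrap1=170.66_deg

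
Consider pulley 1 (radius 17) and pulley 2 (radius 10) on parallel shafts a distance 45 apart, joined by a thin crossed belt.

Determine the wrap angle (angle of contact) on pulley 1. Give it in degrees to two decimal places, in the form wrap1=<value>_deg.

wrap1=253.74_deg

crossed belt: β = asin((r1+r2)/C) = asin(27/45) = 36.8699°
wrap1 = wrap2 = π + 2β = 253.7398°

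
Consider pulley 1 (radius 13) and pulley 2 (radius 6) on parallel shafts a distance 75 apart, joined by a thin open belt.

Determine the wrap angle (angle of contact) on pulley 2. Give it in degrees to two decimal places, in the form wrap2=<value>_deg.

open belt: β = asin((r2−r1)/C) = asin(-7/75) = -5.3554°
wrap1 = π − 2β = 190.7108°
wrap2 = π + 2β = 169.2892°

wrap2=169.29_deg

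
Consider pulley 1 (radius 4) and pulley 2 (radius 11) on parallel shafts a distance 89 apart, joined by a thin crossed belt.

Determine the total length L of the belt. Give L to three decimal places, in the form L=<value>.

L=227.658

crossed belt: β = asin((r1+r2)/C) = asin(15/89) = 9.7029°
wrap1 = wrap2 = π + 2β = 199.4058°
tangent length = C·cosβ = 87.7268
L = (r1+r2)·wrap + 2·C·cosβ = 15·3.4803 + 2·87.7268 = 227.6580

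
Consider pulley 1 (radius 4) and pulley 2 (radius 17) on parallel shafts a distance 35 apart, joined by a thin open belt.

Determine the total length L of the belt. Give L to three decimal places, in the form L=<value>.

L=140.860

open belt: β = asin((r2−r1)/C) = asin(13/35) = 21.8037°
wrap1 = π − 2β = 136.3925°
wrap2 = π + 2β = 223.6075°
tangent length = C·cosβ = 32.4962
L = r1·wrap1 + r2·wrap2 + 2·C·cosβ = 4·2.3805 + 17·3.9027 + 2·32.4962 = 140.8600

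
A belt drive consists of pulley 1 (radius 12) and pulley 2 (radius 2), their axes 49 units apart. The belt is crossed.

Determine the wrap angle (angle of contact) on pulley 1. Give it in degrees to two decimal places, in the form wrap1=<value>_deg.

crossed belt: β = asin((r1+r2)/C) = asin(14/49) = 16.6015°
wrap1 = wrap2 = π + 2β = 213.2031°

wrap1=213.20_deg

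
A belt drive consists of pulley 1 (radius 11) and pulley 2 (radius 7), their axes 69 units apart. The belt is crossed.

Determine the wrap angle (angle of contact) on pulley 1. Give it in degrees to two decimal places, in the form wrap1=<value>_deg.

wrap1=210.24_deg

crossed belt: β = asin((r1+r2)/C) = asin(18/69) = 15.1217°
wrap1 = wrap2 = π + 2β = 210.2433°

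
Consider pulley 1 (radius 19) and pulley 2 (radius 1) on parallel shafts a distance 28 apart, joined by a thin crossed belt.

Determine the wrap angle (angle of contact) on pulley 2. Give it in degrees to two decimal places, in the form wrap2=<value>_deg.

wrap2=271.17_deg

crossed belt: β = asin((r1+r2)/C) = asin(20/28) = 45.5847°
wrap1 = wrap2 = π + 2β = 271.1694°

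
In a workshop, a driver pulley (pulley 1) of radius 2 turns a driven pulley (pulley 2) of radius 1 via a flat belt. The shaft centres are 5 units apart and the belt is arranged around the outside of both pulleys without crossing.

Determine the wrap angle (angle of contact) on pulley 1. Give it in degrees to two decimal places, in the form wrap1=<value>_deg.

wrap1=203.07_deg

open belt: β = asin((r2−r1)/C) = asin(-1/5) = -11.5370°
wrap1 = π − 2β = 203.0739°
wrap2 = π + 2β = 156.9261°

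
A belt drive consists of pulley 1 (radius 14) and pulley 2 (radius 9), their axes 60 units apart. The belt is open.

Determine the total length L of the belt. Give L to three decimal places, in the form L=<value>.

open belt: β = asin((r2−r1)/C) = asin(-5/60) = -4.7802°
wrap1 = π − 2β = 189.5604°
wrap2 = π + 2β = 170.4396°
tangent length = C·cosβ = 59.7913
L = r1·wrap1 + r2·wrap2 + 2·C·cosβ = 14·3.3085 + 9·2.9747 + 2·59.7913 = 192.6735

L=192.674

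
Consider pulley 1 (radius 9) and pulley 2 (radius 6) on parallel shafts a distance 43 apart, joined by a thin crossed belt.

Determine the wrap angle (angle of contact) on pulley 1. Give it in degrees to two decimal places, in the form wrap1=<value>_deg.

wrap1=220.83_deg

crossed belt: β = asin((r1+r2)/C) = asin(15/43) = 20.4162°
wrap1 = wrap2 = π + 2β = 220.8324°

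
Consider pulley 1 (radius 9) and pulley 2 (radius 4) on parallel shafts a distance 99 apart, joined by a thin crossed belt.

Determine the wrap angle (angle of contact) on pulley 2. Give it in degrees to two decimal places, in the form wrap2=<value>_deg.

crossed belt: β = asin((r1+r2)/C) = asin(13/99) = 7.5455°
wrap1 = wrap2 = π + 2β = 195.0910°

wrap2=195.09_deg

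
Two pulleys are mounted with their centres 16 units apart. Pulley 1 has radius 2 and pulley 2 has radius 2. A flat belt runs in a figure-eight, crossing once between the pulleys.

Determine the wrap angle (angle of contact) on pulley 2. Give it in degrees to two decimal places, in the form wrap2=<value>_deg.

wrap2=208.96_deg

crossed belt: β = asin((r1+r2)/C) = asin(4/16) = 14.4775°
wrap1 = wrap2 = π + 2β = 208.9550°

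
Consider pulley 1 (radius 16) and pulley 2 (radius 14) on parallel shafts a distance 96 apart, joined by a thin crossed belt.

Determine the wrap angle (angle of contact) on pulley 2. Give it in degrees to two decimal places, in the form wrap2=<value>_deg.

wrap2=216.42_deg

crossed belt: β = asin((r1+r2)/C) = asin(30/96) = 18.2100°
wrap1 = wrap2 = π + 2β = 216.4199°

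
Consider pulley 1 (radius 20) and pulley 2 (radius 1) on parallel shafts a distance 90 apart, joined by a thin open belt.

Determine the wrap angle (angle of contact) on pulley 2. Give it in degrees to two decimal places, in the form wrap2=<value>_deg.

open belt: β = asin((r2−r1)/C) = asin(-19/90) = -12.1875°
wrap1 = π − 2β = 204.3749°
wrap2 = π + 2β = 155.6251°

wrap2=155.63_deg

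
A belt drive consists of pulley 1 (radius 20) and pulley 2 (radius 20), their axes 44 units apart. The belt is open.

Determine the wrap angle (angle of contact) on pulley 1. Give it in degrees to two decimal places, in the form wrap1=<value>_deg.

wrap1=180.00_deg

open belt: β = asin((r2−r1)/C) = asin(0/44) = 0.0000°
wrap1 = π − 2β = 180.0000°
wrap2 = π + 2β = 180.0000°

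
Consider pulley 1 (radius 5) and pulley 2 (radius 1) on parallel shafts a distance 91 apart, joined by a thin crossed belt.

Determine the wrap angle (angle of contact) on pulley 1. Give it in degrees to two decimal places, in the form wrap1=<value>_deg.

crossed belt: β = asin((r1+r2)/C) = asin(6/91) = 3.7805°
wrap1 = wrap2 = π + 2β = 187.5610°

wrap1=187.56_deg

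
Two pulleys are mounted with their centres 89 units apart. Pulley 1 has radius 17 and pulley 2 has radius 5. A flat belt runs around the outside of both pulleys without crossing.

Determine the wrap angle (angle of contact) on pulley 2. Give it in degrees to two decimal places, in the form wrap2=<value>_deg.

wrap2=164.50_deg

open belt: β = asin((r2−r1)/C) = asin(-12/89) = -7.7489°
wrap1 = π − 2β = 195.4977°
wrap2 = π + 2β = 164.5023°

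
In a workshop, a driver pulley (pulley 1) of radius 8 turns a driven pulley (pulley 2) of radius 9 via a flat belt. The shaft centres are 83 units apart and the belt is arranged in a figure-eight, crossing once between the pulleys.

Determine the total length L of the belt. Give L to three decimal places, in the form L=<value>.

L=222.901

crossed belt: β = asin((r1+r2)/C) = asin(17/83) = 11.8189°
wrap1 = wrap2 = π + 2β = 203.6378°
tangent length = C·cosβ = 81.2404
L = (r1+r2)·wrap + 2·C·cosβ = 17·3.5542 + 2·81.2404 = 222.9013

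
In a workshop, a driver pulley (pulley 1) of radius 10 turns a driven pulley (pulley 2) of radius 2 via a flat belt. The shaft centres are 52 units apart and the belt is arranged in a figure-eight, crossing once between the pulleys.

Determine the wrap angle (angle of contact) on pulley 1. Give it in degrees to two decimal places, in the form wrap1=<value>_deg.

crossed belt: β = asin((r1+r2)/C) = asin(12/52) = 13.3424°
wrap1 = wrap2 = π + 2β = 206.6847°

wrap1=206.68_deg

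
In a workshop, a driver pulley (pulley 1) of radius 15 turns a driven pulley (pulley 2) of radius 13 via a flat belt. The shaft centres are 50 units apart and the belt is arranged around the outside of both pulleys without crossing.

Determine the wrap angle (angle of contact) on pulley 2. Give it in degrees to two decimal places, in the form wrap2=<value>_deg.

wrap2=175.42_deg

open belt: β = asin((r2−r1)/C) = asin(-2/50) = -2.2924°
wrap1 = π − 2β = 184.5849°
wrap2 = π + 2β = 175.4151°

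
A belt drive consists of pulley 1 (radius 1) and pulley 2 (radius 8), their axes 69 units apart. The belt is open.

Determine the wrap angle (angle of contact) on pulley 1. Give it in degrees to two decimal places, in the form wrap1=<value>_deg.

open belt: β = asin((r2−r1)/C) = asin(7/69) = 5.8226°
wrap1 = π − 2β = 168.3547°
wrap2 = π + 2β = 191.6453°

wrap1=168.35_deg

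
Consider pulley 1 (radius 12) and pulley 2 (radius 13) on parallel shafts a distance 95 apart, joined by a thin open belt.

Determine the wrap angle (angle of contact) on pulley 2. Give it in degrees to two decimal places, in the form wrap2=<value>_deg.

wrap2=181.21_deg

open belt: β = asin((r2−r1)/C) = asin(1/95) = 0.6031°
wrap1 = π − 2β = 178.7938°
wrap2 = π + 2β = 181.2062°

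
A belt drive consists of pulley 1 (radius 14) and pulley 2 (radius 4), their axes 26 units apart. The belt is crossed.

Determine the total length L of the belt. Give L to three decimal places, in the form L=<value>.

crossed belt: β = asin((r1+r2)/C) = asin(18/26) = 43.8131°
wrap1 = wrap2 = π + 2β = 267.6261°
tangent length = C·cosβ = 18.7617
L = (r1+r2)·wrap + 2·C·cosβ = 18·4.6710 + 2·18.7617 = 121.6006

L=121.601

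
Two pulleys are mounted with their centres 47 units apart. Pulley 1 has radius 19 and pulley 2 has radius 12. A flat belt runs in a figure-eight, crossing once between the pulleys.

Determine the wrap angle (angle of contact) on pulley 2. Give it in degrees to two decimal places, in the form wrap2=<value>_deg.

wrap2=262.53_deg

crossed belt: β = asin((r1+r2)/C) = asin(31/47) = 41.2674°
wrap1 = wrap2 = π + 2β = 262.5349°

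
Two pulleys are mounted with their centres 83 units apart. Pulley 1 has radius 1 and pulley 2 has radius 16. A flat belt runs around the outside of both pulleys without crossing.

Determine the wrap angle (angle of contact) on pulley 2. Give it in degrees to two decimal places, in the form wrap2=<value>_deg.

wrap2=200.82_deg

open belt: β = asin((r2−r1)/C) = asin(15/83) = 10.4119°
wrap1 = π − 2β = 159.1763°
wrap2 = π + 2β = 200.8237°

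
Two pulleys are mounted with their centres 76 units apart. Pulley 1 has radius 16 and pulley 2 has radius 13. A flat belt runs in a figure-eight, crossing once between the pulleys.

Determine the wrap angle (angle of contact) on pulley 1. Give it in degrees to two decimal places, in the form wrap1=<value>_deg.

wrap1=224.86_deg

crossed belt: β = asin((r1+r2)/C) = asin(29/76) = 22.4315°
wrap1 = wrap2 = π + 2β = 224.8630°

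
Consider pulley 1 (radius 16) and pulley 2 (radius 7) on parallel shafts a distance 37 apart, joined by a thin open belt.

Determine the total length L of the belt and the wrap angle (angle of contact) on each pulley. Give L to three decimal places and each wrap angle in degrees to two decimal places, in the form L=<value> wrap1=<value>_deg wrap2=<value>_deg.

open belt: β = asin((r2−r1)/C) = asin(-9/37) = -14.0780°
wrap1 = π − 2β = 208.1561°
wrap2 = π + 2β = 151.8439°
tangent length = C·cosβ = 35.8887
L = r1·wrap1 + r2·wrap2 + 2·C·cosβ = 16·3.6330 + 7·2.6502 + 2·35.8887 = 148.4568

L=148.457 wrap1=208.16_deg wrap2=151.84_deg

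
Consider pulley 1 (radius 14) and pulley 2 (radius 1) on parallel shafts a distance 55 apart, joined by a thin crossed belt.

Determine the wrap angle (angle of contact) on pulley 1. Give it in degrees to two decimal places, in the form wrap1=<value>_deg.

crossed belt: β = asin((r1+r2)/C) = asin(15/55) = 15.8266°
wrap1 = wrap2 = π + 2β = 211.6532°

wrap1=211.65_deg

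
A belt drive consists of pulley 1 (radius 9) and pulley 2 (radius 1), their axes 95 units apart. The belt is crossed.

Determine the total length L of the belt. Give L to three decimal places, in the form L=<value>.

crossed belt: β = asin((r1+r2)/C) = asin(10/95) = 6.0423°
wrap1 = wrap2 = π + 2β = 192.0847°
tangent length = C·cosβ = 94.4722
L = (r1+r2)·wrap + 2·C·cosβ = 10·3.3525 + 2·94.4722 = 222.4695

L=222.470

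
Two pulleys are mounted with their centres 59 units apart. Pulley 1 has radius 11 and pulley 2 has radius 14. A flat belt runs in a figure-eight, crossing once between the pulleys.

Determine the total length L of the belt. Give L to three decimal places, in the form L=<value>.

crossed belt: β = asin((r1+r2)/C) = asin(25/59) = 25.0702°
wrap1 = wrap2 = π + 2β = 230.1405°
tangent length = C·cosβ = 53.4416
L = (r1+r2)·wrap + 2·C·cosβ = 25·4.0167 + 2·53.4416 = 207.3008

L=207.301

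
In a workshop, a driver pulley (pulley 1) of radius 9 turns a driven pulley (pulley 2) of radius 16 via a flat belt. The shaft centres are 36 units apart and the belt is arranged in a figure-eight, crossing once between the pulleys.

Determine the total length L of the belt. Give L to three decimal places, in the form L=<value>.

L=168.730

crossed belt: β = asin((r1+r2)/C) = asin(25/36) = 43.9830°
wrap1 = wrap2 = π + 2β = 267.9659°
tangent length = C·cosβ = 25.9037
L = (r1+r2)·wrap + 2·C·cosβ = 25·4.6769 + 2·25.9037 = 168.7295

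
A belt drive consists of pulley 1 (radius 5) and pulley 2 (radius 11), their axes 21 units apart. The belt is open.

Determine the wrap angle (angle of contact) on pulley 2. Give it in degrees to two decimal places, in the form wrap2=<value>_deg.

open belt: β = asin((r2−r1)/C) = asin(6/21) = 16.6015°
wrap1 = π − 2β = 146.7969°
wrap2 = π + 2β = 213.2031°

wrap2=213.20_deg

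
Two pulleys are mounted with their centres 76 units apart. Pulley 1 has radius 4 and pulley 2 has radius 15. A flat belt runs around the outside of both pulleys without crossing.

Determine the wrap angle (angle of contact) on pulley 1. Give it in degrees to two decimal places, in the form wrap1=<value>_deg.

wrap1=163.36_deg

open belt: β = asin((r2−r1)/C) = asin(11/76) = 8.3220°
wrap1 = π − 2β = 163.3559°
wrap2 = π + 2β = 196.6441°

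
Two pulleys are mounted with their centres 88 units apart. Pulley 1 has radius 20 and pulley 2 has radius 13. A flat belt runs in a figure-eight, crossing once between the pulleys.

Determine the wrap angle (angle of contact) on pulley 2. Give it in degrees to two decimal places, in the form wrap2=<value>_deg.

crossed belt: β = asin((r1+r2)/C) = asin(33/88) = 22.0243°
wrap1 = wrap2 = π + 2β = 224.0486°

wrap2=224.05_deg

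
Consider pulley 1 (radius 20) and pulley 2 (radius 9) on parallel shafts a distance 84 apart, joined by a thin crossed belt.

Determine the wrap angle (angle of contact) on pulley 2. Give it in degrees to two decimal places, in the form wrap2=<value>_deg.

crossed belt: β = asin((r1+r2)/C) = asin(29/84) = 20.1963°
wrap1 = wrap2 = π + 2β = 220.3927°

wrap2=220.39_deg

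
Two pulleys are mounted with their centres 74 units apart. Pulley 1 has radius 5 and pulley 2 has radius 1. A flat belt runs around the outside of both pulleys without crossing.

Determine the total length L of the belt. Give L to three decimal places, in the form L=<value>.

open belt: β = asin((r2−r1)/C) = asin(-4/74) = -3.0986°
wrap1 = π − 2β = 186.1972°
wrap2 = π + 2β = 173.8028°
tangent length = C·cosβ = 73.8918
L = r1·wrap1 + r2·wrap2 + 2·C·cosβ = 5·3.2498 + 1·3.0334 + 2·73.8918 = 167.0658

L=167.066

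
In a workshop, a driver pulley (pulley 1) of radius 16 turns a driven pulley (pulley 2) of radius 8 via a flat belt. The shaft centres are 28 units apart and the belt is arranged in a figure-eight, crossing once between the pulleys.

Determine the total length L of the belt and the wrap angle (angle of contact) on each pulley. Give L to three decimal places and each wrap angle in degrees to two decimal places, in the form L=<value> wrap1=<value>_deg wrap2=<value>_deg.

crossed belt: β = asin((r1+r2)/C) = asin(24/28) = 58.9973°
wrap1 = wrap2 = π + 2β = 297.9946°
tangent length = C·cosβ = 14.4222
L = (r1+r2)·wrap + 2·C·cosβ = 24·5.2010 + 2·14.4222 = 153.6681

L=153.668 wrap1=297.99_deg wrap2=297.99_deg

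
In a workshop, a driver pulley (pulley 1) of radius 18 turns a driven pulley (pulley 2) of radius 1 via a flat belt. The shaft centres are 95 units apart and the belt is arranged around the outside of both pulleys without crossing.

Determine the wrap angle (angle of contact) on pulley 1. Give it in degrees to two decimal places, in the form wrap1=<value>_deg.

open belt: β = asin((r2−r1)/C) = asin(-17/95) = -10.3085°
wrap1 = π − 2β = 200.6169°
wrap2 = π + 2β = 159.3831°

wrap1=200.62_deg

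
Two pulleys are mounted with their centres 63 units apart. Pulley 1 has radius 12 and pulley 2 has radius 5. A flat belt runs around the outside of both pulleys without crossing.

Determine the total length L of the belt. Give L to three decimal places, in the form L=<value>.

L=180.186

open belt: β = asin((r2−r1)/C) = asin(-7/63) = -6.3794°
wrap1 = π − 2β = 192.7587°
wrap2 = π + 2β = 167.2413°
tangent length = C·cosβ = 62.6099
L = r1·wrap1 + r2·wrap2 + 2·C·cosβ = 12·3.3643 + 5·2.9189 + 2·62.6099 = 180.1857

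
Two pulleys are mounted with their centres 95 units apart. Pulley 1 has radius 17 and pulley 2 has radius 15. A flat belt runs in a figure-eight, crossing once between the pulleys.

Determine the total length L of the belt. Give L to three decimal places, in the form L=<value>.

crossed belt: β = asin((r1+r2)/C) = asin(32/95) = 19.6846°
wrap1 = wrap2 = π + 2β = 219.3692°
tangent length = C·cosβ = 89.4483
L = (r1+r2)·wrap + 2·C·cosβ = 32·3.8287 + 2·89.4483 = 301.4155

L=301.415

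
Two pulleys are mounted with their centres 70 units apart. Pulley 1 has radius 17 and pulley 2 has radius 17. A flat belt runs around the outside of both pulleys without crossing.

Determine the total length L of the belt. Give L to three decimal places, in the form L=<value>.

open belt: β = asin((r2−r1)/C) = asin(0/70) = 0.0000°
wrap1 = π − 2β = 180.0000°
wrap2 = π + 2β = 180.0000°
tangent length = C·cosβ = 70.0000
L = r1·wrap1 + r2·wrap2 + 2·C·cosβ = 17·3.1416 + 17·3.1416 + 2·70.0000 = 246.8142

L=246.814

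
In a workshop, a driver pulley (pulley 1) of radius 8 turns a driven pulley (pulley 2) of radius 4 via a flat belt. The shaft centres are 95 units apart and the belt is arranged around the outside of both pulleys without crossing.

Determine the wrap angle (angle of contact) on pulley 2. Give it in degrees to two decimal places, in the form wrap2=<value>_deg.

open belt: β = asin((r2−r1)/C) = asin(-4/95) = -2.4132°
wrap1 = π − 2β = 184.8263°
wrap2 = π + 2β = 175.1737°

wrap2=175.17_deg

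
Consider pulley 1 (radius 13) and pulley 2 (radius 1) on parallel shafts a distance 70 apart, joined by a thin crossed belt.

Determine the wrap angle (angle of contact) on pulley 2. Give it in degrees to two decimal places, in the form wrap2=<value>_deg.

crossed belt: β = asin((r1+r2)/C) = asin(14/70) = 11.5370°
wrap1 = wrap2 = π + 2β = 203.0739°

wrap2=203.07_deg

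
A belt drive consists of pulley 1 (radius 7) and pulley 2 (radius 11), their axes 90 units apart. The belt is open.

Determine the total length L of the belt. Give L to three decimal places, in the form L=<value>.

L=236.726

open belt: β = asin((r2−r1)/C) = asin(4/90) = 2.5473°
wrap1 = π − 2β = 174.9054°
wrap2 = π + 2β = 185.0946°
tangent length = C·cosβ = 89.9111
L = r1·wrap1 + r2·wrap2 + 2·C·cosβ = 7·3.0527 + 11·3.2305 + 2·89.9111 = 236.7265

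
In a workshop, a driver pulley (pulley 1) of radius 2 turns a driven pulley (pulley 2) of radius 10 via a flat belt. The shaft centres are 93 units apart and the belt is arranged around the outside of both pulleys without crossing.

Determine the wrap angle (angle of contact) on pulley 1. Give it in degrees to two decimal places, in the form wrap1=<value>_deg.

wrap1=170.13_deg

open belt: β = asin((r2−r1)/C) = asin(8/93) = 4.9348°
wrap1 = π − 2β = 170.1305°
wrap2 = π + 2β = 189.8695°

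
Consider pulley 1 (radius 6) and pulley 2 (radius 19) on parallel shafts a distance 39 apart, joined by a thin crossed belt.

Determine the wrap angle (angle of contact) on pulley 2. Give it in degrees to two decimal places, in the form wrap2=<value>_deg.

crossed belt: β = asin((r1+r2)/C) = asin(25/39) = 39.8683°
wrap1 = wrap2 = π + 2β = 259.7367°

wrap2=259.74_deg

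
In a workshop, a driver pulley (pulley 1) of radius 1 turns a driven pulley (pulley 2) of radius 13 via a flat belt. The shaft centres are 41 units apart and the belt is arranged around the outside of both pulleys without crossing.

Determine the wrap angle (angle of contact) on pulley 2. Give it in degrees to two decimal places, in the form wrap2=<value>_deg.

wrap2=214.04_deg

open belt: β = asin((r2−r1)/C) = asin(12/41) = 17.0186°
wrap1 = π − 2β = 145.9627°
wrap2 = π + 2β = 214.0373°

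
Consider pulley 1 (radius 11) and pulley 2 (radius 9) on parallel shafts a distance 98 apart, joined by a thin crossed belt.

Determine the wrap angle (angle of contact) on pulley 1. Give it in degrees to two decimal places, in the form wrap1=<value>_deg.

wrap1=203.55_deg

crossed belt: β = asin((r1+r2)/C) = asin(20/98) = 11.7757°
wrap1 = wrap2 = π + 2β = 203.5515°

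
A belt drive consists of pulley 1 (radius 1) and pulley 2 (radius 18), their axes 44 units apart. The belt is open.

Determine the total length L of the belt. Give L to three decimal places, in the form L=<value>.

L=154.344

open belt: β = asin((r2−r1)/C) = asin(17/44) = 22.7284°
wrap1 = π − 2β = 134.5432°
wrap2 = π + 2β = 225.4568°
tangent length = C·cosβ = 40.5832
L = r1·wrap1 + r2·wrap2 + 2·C·cosβ = 1·2.3482 + 18·3.9350 + 2·40.5832 = 154.3441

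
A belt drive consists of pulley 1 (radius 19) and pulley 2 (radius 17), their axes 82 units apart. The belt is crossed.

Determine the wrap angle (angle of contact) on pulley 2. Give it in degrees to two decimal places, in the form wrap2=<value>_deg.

wrap2=232.08_deg

crossed belt: β = asin((r1+r2)/C) = asin(36/82) = 26.0416°
wrap1 = wrap2 = π + 2β = 232.0833°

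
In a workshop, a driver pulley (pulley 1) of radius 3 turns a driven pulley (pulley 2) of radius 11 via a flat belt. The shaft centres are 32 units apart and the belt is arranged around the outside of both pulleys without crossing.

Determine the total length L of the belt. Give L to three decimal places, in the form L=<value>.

open belt: β = asin((r2−r1)/C) = asin(8/32) = 14.4775°
wrap1 = π − 2β = 151.0450°
wrap2 = π + 2β = 208.9550°
tangent length = C·cosβ = 30.9839
L = r1·wrap1 + r2·wrap2 + 2·C·cosβ = 3·2.6362 + 11·3.6470 + 2·30.9839 = 109.9929

L=109.993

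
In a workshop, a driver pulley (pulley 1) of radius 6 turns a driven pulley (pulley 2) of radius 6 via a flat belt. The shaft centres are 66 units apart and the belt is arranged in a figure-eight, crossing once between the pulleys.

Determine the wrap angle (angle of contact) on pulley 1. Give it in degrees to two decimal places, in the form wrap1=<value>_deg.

crossed belt: β = asin((r1+r2)/C) = asin(12/66) = 10.4757°
wrap1 = wrap2 = π + 2β = 200.9514°

wrap1=200.95_deg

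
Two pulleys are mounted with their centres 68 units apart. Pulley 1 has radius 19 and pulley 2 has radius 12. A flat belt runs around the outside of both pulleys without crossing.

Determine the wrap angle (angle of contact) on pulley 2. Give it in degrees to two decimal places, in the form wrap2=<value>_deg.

wrap2=168.18_deg

open belt: β = asin((r2−r1)/C) = asin(-7/68) = -5.9086°
wrap1 = π − 2β = 191.8171°
wrap2 = π + 2β = 168.1829°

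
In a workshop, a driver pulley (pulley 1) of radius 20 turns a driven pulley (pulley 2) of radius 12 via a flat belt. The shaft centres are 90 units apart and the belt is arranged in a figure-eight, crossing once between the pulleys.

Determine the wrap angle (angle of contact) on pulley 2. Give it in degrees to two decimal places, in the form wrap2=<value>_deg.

crossed belt: β = asin((r1+r2)/C) = asin(32/90) = 20.8275°
wrap1 = wrap2 = π + 2β = 221.6550°

wrap2=221.65_deg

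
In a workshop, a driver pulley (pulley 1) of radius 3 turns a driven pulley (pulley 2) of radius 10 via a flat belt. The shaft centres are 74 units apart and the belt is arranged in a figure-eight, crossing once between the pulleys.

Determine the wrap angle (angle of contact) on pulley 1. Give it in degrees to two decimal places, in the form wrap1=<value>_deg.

crossed belt: β = asin((r1+r2)/C) = asin(13/74) = 10.1180°
wrap1 = wrap2 = π + 2β = 200.2360°

wrap1=200.24_deg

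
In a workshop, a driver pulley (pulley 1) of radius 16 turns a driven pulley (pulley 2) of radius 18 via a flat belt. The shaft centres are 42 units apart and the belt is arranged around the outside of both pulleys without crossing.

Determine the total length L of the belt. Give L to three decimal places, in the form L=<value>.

open belt: β = asin((r2−r1)/C) = asin(2/42) = 2.7294°
wrap1 = π − 2β = 174.5412°
wrap2 = π + 2β = 185.4588°
tangent length = C·cosβ = 41.9524
L = r1·wrap1 + r2·wrap2 + 2·C·cosβ = 16·3.0463 + 18·3.2369 + 2·41.9524 = 190.9094

L=190.909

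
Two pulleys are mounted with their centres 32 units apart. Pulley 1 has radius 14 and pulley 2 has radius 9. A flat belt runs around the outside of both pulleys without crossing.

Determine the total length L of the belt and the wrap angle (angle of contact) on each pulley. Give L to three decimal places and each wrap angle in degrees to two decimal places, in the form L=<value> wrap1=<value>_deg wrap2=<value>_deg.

L=137.039 wrap1=197.98_deg wrap2=162.02_deg

open belt: β = asin((r2−r1)/C) = asin(-5/32) = -8.9893°
wrap1 = π − 2β = 197.9786°
wrap2 = π + 2β = 162.0214°
tangent length = C·cosβ = 31.6070
L = r1·wrap1 + r2·wrap2 + 2·C·cosβ = 14·3.4554 + 9·2.8278 + 2·31.6070 = 137.0395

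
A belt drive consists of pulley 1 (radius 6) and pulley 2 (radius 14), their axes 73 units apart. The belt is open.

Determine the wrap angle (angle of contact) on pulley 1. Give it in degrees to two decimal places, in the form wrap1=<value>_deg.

wrap1=167.42_deg

open belt: β = asin((r2−r1)/C) = asin(8/73) = 6.2916°
wrap1 = π − 2β = 167.4167°
wrap2 = π + 2β = 192.5833°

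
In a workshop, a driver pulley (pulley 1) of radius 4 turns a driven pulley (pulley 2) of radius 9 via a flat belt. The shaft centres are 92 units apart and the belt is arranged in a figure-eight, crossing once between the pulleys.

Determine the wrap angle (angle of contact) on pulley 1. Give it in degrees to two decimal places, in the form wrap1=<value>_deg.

crossed belt: β = asin((r1+r2)/C) = asin(13/92) = 8.1233°
wrap1 = wrap2 = π + 2β = 196.2467°

wrap1=196.25_deg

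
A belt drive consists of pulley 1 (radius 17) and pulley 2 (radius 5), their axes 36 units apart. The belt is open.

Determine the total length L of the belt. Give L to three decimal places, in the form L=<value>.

L=145.153

open belt: β = asin((r2−r1)/C) = asin(-12/36) = -19.4712°
wrap1 = π − 2β = 218.9424°
wrap2 = π + 2β = 141.0576°
tangent length = C·cosβ = 33.9411
L = r1·wrap1 + r2·wrap2 + 2·C·cosβ = 17·3.8213 + 5·2.4619 + 2·33.9411 = 145.1534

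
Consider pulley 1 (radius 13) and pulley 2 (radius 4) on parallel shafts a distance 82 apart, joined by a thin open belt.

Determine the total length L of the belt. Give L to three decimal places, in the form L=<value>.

L=218.396

open belt: β = asin((r2−r1)/C) = asin(-9/82) = -6.3013°
wrap1 = π − 2β = 192.6025°
wrap2 = π + 2β = 167.3975°
tangent length = C·cosβ = 81.5046
L = r1·wrap1 + r2·wrap2 + 2·C·cosβ = 13·3.3615 + 4·2.9216 + 2·81.5046 = 218.3959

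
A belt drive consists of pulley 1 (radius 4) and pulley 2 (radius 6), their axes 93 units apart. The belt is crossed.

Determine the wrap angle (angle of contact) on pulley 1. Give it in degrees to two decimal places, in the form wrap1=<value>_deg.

crossed belt: β = asin((r1+r2)/C) = asin(10/93) = 6.1728°
wrap1 = wrap2 = π + 2β = 192.3455°

wrap1=192.35_deg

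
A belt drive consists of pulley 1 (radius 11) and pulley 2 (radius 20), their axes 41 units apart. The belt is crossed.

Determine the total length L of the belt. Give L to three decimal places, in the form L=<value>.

L=204.209

crossed belt: β = asin((r1+r2)/C) = asin(31/41) = 49.1214°
wrap1 = wrap2 = π + 2β = 278.2427°
tangent length = C·cosβ = 26.8328
L = (r1+r2)·wrap + 2·C·cosβ = 31·4.8563 + 2·26.8328 = 204.2094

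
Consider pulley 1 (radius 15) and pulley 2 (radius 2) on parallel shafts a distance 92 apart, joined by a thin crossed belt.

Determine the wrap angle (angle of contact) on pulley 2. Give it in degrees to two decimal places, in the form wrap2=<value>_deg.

wrap2=201.30_deg

crossed belt: β = asin((r1+r2)/C) = asin(17/92) = 10.6485°
wrap1 = wrap2 = π + 2β = 201.2969°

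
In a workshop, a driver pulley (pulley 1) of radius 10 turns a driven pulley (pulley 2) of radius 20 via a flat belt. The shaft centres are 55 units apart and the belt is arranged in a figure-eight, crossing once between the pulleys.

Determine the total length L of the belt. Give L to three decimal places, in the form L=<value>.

crossed belt: β = asin((r1+r2)/C) = asin(30/55) = 33.0557°
wrap1 = wrap2 = π + 2β = 246.1115°
tangent length = C·cosβ = 46.0977
L = (r1+r2)·wrap + 2·C·cosβ = 30·4.2955 + 2·46.0977 = 221.0591

L=221.059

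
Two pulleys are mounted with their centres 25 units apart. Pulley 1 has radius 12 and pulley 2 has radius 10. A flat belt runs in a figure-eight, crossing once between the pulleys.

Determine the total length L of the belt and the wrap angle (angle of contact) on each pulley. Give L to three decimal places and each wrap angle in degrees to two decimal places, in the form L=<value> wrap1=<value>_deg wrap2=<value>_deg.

L=140.202 wrap1=303.28_deg wrap2=303.28_deg

crossed belt: β = asin((r1+r2)/C) = asin(22/25) = 61.6424°
wrap1 = wrap2 = π + 2β = 303.2847°
tangent length = C·cosβ = 11.8743
L = (r1+r2)·wrap + 2·C·cosβ = 22·5.2933 + 2·11.8743 = 140.2017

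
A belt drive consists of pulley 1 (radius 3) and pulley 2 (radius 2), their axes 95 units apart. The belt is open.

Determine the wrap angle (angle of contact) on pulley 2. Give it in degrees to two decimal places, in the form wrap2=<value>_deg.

open belt: β = asin((r2−r1)/C) = asin(-1/95) = -0.6031°
wrap1 = π − 2β = 181.2062°
wrap2 = π + 2β = 178.7938°

wrap2=178.79_deg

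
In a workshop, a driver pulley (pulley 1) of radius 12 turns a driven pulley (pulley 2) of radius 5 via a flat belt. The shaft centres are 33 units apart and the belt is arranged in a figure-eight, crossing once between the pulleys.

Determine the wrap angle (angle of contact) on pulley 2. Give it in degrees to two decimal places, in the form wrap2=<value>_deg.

crossed belt: β = asin((r1+r2)/C) = asin(17/33) = 31.0076°
wrap1 = wrap2 = π + 2β = 242.0152°

wrap2=242.02_deg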